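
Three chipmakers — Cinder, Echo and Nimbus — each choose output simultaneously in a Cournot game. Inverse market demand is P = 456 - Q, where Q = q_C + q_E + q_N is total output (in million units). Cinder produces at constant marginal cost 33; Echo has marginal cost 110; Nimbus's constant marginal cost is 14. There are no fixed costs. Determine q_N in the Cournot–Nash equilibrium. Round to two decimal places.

139.25

Cinder's profit: π_C = (456 - Q)q_C - (33q_C). Setting ∂π_C/∂q_C = 0: 423 - 2q_C - (q_E + q_N) = 0.
Echo's first-order condition: 346 - 2q_E - (q_C + q_N) = 0.
Nimbus's profit: π_N = (456 - Q)q_N - (14q_N). Setting ∂π_N/∂q_N = 0: 442 - 2q_N - (q_C + q_E) = 0.
Summing all 3 equations gives 1211 − 4Q = 0, hence Q = 1211/4.
Back-substituting: q_C = (423 − 1211/4) = 481/4, q_E = (346 − 1211/4) = 173/4, q_N = (442 − 1211/4) = 557/4.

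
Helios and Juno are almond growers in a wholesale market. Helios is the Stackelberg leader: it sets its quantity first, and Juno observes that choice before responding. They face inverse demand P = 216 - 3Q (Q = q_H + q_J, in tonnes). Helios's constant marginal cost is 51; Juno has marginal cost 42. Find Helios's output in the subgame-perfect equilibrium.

The follower Juno best-responds to any q_H: π_J = (216 - 3Q)q_J - 42q_J.
Setting the follower's marginal profit to zero, 174 - 3q_H - 6q_J = 0, i.e. q_J = (174 - 3q_H)/6.
The leader anticipates this reaction. Substituting into P = 216 - 3Q gives P = 129 - (3/2)q_H, so π_H = (129 - (3/2)q_H)q_H - 51q_H.
Maximising: ∂π_H/∂q_H = 78 - 3q_H = 0, giving q_H = 26.
Then q_J = (174 - 3·26)/6 = 16.

26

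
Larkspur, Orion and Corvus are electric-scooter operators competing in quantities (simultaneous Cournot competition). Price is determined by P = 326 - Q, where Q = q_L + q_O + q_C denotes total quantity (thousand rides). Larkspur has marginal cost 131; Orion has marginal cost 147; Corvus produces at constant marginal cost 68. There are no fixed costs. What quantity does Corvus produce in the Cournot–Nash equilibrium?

Larkspur's profit: π_L = (326 - Q)q_L - (131q_L). Setting ∂π_L/∂q_L = 0: 195 - 2q_L - (q_O + q_C) = 0.
Orion's profit: π_O = (326 - Q)q_O - (147q_O). Setting ∂π_O/∂q_O = 0: 179 - 2q_O - (q_L + q_C) = 0.
Corvus's first-order condition: 258 - 2q_C - (q_L + q_O) = 0.
Adding the 3 conditions: 632 − 2Q − 2Q = 0, i.e. Q = 158.
Back-substituting: q_L = (195 − 158) = 37, q_O = (179 − 158) = 21, q_C = (258 − 158) = 100.

100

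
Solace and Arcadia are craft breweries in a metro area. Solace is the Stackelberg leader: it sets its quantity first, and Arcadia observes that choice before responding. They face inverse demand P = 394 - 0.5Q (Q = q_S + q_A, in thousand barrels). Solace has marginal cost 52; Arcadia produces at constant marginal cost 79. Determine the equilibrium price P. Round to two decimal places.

The follower Arcadia best-responds to any q_S: π_A = (394 - 0.5Q)q_A - 79q_A.
∂π_A/∂q_A = 315 - (1/2)q_S - q_A = 0 gives the reaction function q_A = (315 - (1/2)q_S).
Solace substitutes q_A(q_S) into its own profit: π_S = q_S(394 - (1/2)q_S - (315 - (1/2)q_S)/2) - 52q_S = (473/2 - (1/4)q_S)q_S - 52q_S.
The leader's first-order condition 369/2 - (1/2)q_S = 0 yields q_S = 369.
Then q_A = (315 - (1/2)·369) = 261/2.
Total output Q = 999/2, so price P = 394 - (1/2)·(999/2) = 577/4.

144.25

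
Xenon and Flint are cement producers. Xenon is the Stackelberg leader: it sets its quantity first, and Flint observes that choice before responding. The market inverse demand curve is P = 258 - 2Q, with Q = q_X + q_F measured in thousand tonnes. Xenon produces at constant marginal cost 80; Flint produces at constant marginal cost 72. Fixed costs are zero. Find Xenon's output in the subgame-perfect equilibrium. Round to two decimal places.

42.50

Solve by backward induction. Given q_X, the follower Flint maximises π_F = (258 - 2q_X - 2q_F)q_F - 72q_F.
∂π_F/∂q_F = 186 - 2q_X - 4q_F = 0 gives the reaction function q_F = (186 - 2q_X)/4.
The leader anticipates this reaction. Substituting into P = 258 - 2Q gives P = 165 - q_X, so π_X = (165 - q_X)q_X - 80q_X.
Leader FOC: 85 - 2q_X = 0, so q_X = 85/2.
Then q_F = (186 - 2·(85/2))/4 = 101/4.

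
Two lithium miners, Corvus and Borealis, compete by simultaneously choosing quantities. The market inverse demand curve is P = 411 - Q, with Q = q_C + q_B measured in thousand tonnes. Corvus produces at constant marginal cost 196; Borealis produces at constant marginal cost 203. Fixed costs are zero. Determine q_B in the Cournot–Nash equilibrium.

Corvus's profit: π_C = (411 - Q)q_C - (196q_C). Setting ∂π_C/∂q_C = 0: 215 - 2q_C - (q_B) = 0.
Borealis's first-order condition: 208 - 2q_B - (q_C) = 0.
So q_C = (215 - q_B)/2 and q_B = (208 - q_C)/2.
Solving the pair: q_C = 74, q_B = 67.

67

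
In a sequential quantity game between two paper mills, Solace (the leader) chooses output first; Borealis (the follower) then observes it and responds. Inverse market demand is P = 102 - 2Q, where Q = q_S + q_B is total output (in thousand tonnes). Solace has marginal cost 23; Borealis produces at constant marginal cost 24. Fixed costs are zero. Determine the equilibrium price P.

Solve by backward induction. Given q_S, the follower Borealis maximises π_B = (102 - 2q_S - 2q_B)q_B - 24q_B.
Follower FOC: 78 - 2q_S - 4q_B = 0, so q_B(q_S) = (78 - 2q_S)/4.
The leader anticipates this reaction. Substituting into P = 102 - 2Q gives P = 63 - q_S, so π_S = (63 - q_S)q_S - 23q_S.
The leader's first-order condition 40 - 2q_S = 0 yields q_S = 20.
Then q_B = (78 - 2·20)/4 = 19/2.
Total output Q = 59/2, so price P = 102 - 2·(59/2) = 43.

43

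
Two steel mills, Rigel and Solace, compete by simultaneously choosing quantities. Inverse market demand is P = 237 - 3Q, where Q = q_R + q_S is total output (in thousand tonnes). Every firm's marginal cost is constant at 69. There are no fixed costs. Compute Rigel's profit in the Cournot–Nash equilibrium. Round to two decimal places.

Each firm earns π_i = (237 - 3Q)q_i - 69q_i.
First-order condition (treating rivals' output as given): 168 - 6q_i - 3q_j = 0.
By symmetry each firm produces the same amount; substituting q_j = q_i yields q_i = 168/9 = 56/3.
Price P = 237 - 3·(112/3) = 125.
Rigel's profit: (125 - 69)·(56/3) = 1045.3333.

1045.33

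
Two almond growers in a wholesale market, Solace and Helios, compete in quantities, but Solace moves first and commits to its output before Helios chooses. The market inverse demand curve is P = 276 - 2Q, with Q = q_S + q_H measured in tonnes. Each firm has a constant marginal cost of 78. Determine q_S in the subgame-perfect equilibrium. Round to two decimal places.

The follower Helios best-responds to any q_S: π_H = (276 - 2Q)q_H - 78q_H.
Follower FOC: 198 - 2q_S - 4q_H = 0, so q_H(q_S) = (198 - 2q_S)/4.
The leader anticipates this reaction. Substituting into P = 276 - 2Q gives P = 177 - q_S, so π_S = (177 - q_S)q_S - 78q_S.
Maximising: ∂π_S/∂q_S = 99 - 2q_S = 0, giving q_S = 99/2.
Then q_H = (198 - 2·(99/2))/4 = 99/4.

49.50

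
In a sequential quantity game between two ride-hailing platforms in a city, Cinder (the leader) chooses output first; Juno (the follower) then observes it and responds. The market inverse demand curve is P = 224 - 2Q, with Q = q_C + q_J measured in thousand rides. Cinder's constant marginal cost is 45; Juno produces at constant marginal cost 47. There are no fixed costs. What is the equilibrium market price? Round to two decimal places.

Solve by backward induction. Given q_C, the follower Juno maximises π_J = (224 - 2q_C - 2q_J)q_J - 47q_J.
Follower FOC: 177 - 2q_C - 4q_J = 0, so q_J(q_C) = (177 - 2q_C)/4.
Cinder substitutes q_J(q_C) into its own profit: π_C = q_C(224 - 2q_C - (177 - 2q_C)/2) - 45q_C = (271/2 - q_C)q_C - 45q_C.
The leader's first-order condition 181/2 - 2q_C = 0 yields q_C = 181/4.
Then q_J = (177 - 2·(181/4))/4 = 173/8.
Total output Q = 535/8, so price P = 224 - 2·(535/8) = 361/4.

90.25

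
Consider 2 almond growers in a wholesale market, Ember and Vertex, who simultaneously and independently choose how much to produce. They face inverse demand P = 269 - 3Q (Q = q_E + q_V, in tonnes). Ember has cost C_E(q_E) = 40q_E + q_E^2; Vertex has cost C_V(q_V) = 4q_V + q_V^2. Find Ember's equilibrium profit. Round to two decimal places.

Ember's profit: π_E = (269 - 3Q)q_E - (40q_E + q_E²). Setting ∂π_E/∂q_E = 0: 229 - 8q_E - 3(q_V) = 0.
Vertex's first-order condition: 265 - 8q_V - 3(q_E) = 0.
Rearranging gives the reaction functions q_E = (229 - 3q_V)/8 and q_V = (265 - 3q_E)/8.
Solving the pair: q_E = 1037/55, q_V = 1433/55.
Price P = 269 - 3·(494/11) = 1477/11.
Ember's profit: (1477/11)·(1037/55) - 40·(1037/55) - (1037/55)² = 1421.9755.

1421.98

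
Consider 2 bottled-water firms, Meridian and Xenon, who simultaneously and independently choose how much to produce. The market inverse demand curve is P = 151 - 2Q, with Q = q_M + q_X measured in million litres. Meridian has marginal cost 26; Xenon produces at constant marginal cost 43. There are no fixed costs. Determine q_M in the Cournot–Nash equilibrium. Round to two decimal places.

Meridian's profit: π_M = (151 - 2Q)q_M - (26q_M). Setting ∂π_M/∂q_M = 0: 125 - 4q_M - 2(q_X) = 0.
Xenon's profit: π_X = (151 - 2Q)q_X - (43q_X). Setting ∂π_X/∂q_X = 0: 108 - 4q_X - 2(q_M) = 0.
Rearranging gives the reaction functions q_M = (125 - 2q_X)/4 and q_X = (108 - 2q_M)/4.
Solving the pair: q_M = 71/3, q_X = 91/6.

23.67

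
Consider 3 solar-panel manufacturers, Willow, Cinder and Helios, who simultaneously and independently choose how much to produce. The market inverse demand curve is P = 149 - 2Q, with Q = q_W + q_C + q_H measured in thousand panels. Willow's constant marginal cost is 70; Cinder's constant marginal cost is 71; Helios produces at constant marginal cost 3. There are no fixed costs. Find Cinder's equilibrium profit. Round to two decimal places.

2.53

Willow's profit: π_W = (149 - 2Q)q_W - (70q_W). Setting ∂π_W/∂q_W = 0: 79 - 4q_W - 2(q_C + q_H) = 0.
Cinder's profit: π_C = (149 - 2Q)q_C - (71q_C). Setting ∂π_C/∂q_C = 0: 78 - 4q_C - 2(q_W + q_H) = 0.
Helios's first-order condition: 146 - 4q_H - 2(q_W + q_C) = 0.
Summing all 3 equations gives 303 − 8Q = 0, hence Q = 303/8.
Back-substituting: q_W = (79 − 303/4)/2 = 13/8, q_C = (78 − 303/4)/2 = 9/8, q_H = (146 − 303/4)/2 = 281/8.
Price P = 149 - 2·(303/8) = 293/4.
Cinder's profit: (293/4 - 71)·(9/8) = 81/32.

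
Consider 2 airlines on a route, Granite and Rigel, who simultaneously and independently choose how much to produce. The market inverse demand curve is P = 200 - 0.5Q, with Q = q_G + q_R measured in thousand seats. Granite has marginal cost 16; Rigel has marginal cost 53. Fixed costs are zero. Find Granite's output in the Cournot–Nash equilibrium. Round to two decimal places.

147.33

Granite's profit: π_G = (200 - 0.5Q)q_G - (16q_G). Setting ∂π_G/∂q_G = 0: 184 - q_G - (1/2)(q_R) = 0.
Rigel's profit: π_R = (200 - 0.5Q)q_R - (53q_R). Setting ∂π_R/∂q_R = 0: 147 - q_R - (1/2)(q_G) = 0.
So q_G = (184 - (1/2)q_R) and q_R = (147 - (1/2)q_G).
Solving the pair: q_G = 442/3, q_R = 220/3.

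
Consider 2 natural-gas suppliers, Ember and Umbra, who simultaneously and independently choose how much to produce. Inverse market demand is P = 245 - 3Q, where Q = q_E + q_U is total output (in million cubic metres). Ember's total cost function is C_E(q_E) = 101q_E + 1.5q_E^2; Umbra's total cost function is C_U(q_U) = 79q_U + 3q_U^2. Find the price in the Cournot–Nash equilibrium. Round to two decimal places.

Ember's profit: π_E = (245 - 3Q)q_E - (101q_E + (3/2)q_E²). Setting ∂π_E/∂q_E = 0: 144 - 9q_E - 3(q_U) = 0.
Umbra's first-order condition: 166 - 12q_U - 3(q_E) = 0.
Best responses: q_E = (144 - 3q_U)/9, q_U = (166 - 3q_E)/12.
Solving the pair: q_E = 410/33, q_U = 118/11.
Total output Q = 764/33, so price P = 245 - 3·(764/33) = 1931/11.

175.55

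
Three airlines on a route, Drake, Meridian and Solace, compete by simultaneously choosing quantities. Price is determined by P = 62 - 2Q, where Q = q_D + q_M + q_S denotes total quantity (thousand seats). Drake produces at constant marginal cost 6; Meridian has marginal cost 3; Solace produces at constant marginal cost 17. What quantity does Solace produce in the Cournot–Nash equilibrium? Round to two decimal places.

2.50

Drake's profit: π_D = (62 - 2Q)q_D - (6q_D). Setting ∂π_D/∂q_D = 0: 56 - 4q_D - 2(q_M + q_S) = 0.
Meridian's profit: π_M = (62 - 2Q)q_M - (3q_M). Setting ∂π_M/∂q_M = 0: 59 - 4q_M - 2(q_D + q_S) = 0.
Solace's profit: π_S = (62 - 2Q)q_S - (17q_S). Setting ∂π_S/∂q_S = 0: 45 - 4q_S - 2(q_D + q_M) = 0.
Adding the 3 first-order conditions: 160 − 8Q = 0, so Q = 20.
Back-substituting: q_D = (56 − 40)/2 = 8, q_M = (59 − 40)/2 = 19/2, q_S = (45 − 40)/2 = 5/2.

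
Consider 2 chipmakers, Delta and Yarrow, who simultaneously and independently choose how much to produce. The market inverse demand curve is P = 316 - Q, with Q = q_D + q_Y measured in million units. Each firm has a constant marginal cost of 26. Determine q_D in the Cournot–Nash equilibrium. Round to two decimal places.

96.67

Each firm earns π_i = (316 - Q)q_i - 26q_i.
Setting ∂π_i/∂q_i = 0 with rivals' quantities fixed: 290 - 2q_i - q_j = 0.
With identical firms every q_j equals q_i, so q_j = q_i and 290 = 3q_i, giving q_i = 290/3.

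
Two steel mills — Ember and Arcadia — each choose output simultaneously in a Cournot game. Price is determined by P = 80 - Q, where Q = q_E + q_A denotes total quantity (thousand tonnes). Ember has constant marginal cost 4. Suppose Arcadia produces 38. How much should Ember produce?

With the rival's output fixed at 38, Ember's profit is π_E = (80 - 38 - q_E)q_E - (4q_E) = (42 - q_E)q_E - (4q_E).
∂π_E/∂q_E = 38 - 2q_E = 0, so q_E = 19.

19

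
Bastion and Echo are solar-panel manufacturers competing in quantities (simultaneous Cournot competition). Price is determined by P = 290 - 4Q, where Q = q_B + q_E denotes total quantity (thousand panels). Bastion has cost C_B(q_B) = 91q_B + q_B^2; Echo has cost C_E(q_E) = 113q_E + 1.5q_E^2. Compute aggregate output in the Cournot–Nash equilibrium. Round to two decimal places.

26.12

Bastion's profit: π_B = (290 - 4Q)q_B - (91q_B + q_B²). Setting ∂π_B/∂q_B = 0: 199 - 10q_B - 4(q_E) = 0.
Echo's profit: π_E = (290 - 4Q)q_E - (113q_E + (3/2)q_E²). Setting ∂π_E/∂q_E = 0: 177 - 11q_E - 4(q_B) = 0.
So q_B = (199 - 4q_E)/10 and q_E = (177 - 4q_B)/11.
Solving the pair: q_B = 1481/94, q_E = 487/47.
Total output Q = 1481/94 + 487/47 = 26.1170.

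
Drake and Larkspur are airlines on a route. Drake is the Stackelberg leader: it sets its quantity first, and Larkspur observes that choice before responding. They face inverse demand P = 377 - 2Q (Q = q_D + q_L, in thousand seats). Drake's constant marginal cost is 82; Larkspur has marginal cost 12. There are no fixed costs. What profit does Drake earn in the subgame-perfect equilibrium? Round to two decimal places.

The follower Larkspur best-responds to any q_D: π_L = (377 - 2Q)q_L - 12q_L.
∂π_L/∂q_L = 365 - 2q_D - 4q_L = 0 gives the reaction function q_L = (365 - 2q_D)/4.
Drake substitutes q_L(q_D) into its own profit: π_D = q_D(377 - 2q_D - (365 - 2q_D)/2) - 82q_D = (389/2 - q_D)q_D - 82q_D.
Leader FOC: 225/2 - 2q_D = 0, so q_D = 225/4.
Then q_L = (365 - 2·(225/4))/4 = 505/8.
Price P = 377 - 2·(955/8) = 553/4.
Drake's profit: (553/4 - 82)·(225/4) = 3164.0625.

3164.06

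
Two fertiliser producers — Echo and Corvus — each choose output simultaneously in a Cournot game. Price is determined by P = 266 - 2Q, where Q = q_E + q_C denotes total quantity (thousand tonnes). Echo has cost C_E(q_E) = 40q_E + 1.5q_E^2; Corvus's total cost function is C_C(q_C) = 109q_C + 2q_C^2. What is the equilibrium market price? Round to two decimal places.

183.65

Echo's profit: π_E = (266 - 2Q)q_E - (40q_E + (3/2)q_E²). Setting ∂π_E/∂q_E = 0: 226 - 7q_E - 2(q_C) = 0.
Corvus's profit: π_C = (266 - 2Q)q_C - (109q_C + 2q_C²). Setting ∂π_C/∂q_C = 0: 157 - 8q_C - 2(q_E) = 0.
So q_E = (226 - 2q_C)/7 and q_C = (157 - 2q_E)/8.
Substituting one into the other gives q_E = 747/26 and q_C = 647/52.
Total output Q = 41.1731, so price P = 266 - 2·41.1731 = 183.6538.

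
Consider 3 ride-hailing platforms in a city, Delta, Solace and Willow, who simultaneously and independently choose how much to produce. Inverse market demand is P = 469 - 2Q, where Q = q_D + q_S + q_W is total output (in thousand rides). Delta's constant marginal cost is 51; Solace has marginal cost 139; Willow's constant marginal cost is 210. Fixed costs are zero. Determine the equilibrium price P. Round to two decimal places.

217.25

Delta's profit: π_D = (469 - 2Q)q_D - (51q_D). Setting ∂π_D/∂q_D = 0: 418 - 4q_D - 2(q_S + q_W) = 0.
Solace's first-order condition: 330 - 4q_S - 2(q_D + q_W) = 0.
Willow's first-order condition: 259 - 4q_W - 2(q_D + q_S) = 0.
Adding the 3 first-order conditions: 1007 − 8Q = 0, so Q = 1007/8.
Back-substituting: q_D = (418 − 1007/4)/2 = 665/8, q_S = (330 − 1007/4)/2 = 313/8, q_W = (259 − 1007/4)/2 = 29/8.
Total output Q = 1007/8, so price P = 469 - 2·(1007/8) = 869/4.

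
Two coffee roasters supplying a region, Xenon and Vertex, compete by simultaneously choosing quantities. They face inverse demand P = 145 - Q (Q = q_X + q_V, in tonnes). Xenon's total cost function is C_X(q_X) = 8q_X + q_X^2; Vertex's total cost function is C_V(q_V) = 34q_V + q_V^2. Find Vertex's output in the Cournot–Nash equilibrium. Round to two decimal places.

Xenon's profit: π_X = (145 - Q)q_X - (8q_X + q_X²). Setting ∂π_X/∂q_X = 0: 137 - 4q_X - (q_V) = 0.
Vertex's first-order condition: 111 - 4q_V - (q_X) = 0.
Best responses: q_X = (137 - q_V)/4, q_V = (111 - q_X)/4.
Substituting one into the other gives q_X = 437/15 and q_V = 307/15.

20.47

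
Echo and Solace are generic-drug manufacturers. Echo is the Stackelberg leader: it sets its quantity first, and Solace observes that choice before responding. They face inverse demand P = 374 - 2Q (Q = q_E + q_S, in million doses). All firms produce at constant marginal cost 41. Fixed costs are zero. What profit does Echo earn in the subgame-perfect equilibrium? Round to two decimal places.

Solve by backward induction. Given q_E, the follower Solace maximises π_S = (374 - 2q_E - 2q_S)q_S - 41q_S.
Setting the follower's marginal profit to zero, 333 - 2q_E - 4q_S = 0, i.e. q_S = (333 - 2q_E)/4.
Echo substitutes q_S(q_E) into its own profit: π_E = q_E(374 - 2q_E - (333 - 2q_E)/2) - 41q_E = (415/2 - q_E)q_E - 41q_E.
Maximising: ∂π_E/∂q_E = 333/2 - 2q_E = 0, giving q_E = 333/4.
Then q_S = (333 - 2·(333/4))/4 = 333/8.
Price P = 374 - 2·(999/8) = 497/4.
Echo's profit: (497/4 - 41)·(333/4) = 6930.5625.

6930.56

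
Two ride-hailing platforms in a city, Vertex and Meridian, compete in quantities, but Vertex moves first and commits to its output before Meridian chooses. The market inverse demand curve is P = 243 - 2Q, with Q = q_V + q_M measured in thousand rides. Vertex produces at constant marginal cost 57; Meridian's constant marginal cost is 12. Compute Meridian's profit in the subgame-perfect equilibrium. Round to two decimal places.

3220.03

Solve by backward induction. Given q_V, the follower Meridian maximises π_M = (243 - 2q_V - 2q_M)q_M - 12q_M.
Follower FOC: 231 - 2q_V - 4q_M = 0, so q_M(q_V) = (231 - 2q_V)/4.
Vertex substitutes q_M(q_V) into its own profit: π_V = q_V(243 - 2q_V - (231 - 2q_V)/2) - 57q_V = (255/2 - q_V)q_V - 57q_V.
Maximising: ∂π_V/∂q_V = 141/2 - 2q_V = 0, giving q_V = 141/4.
Then q_M = (231 - 2·(141/4))/4 = 321/8.
Price P = 243 - 2·(603/8) = 369/4.
Meridian's profit: (369/4 - 12)·(321/8) = 3220.0313.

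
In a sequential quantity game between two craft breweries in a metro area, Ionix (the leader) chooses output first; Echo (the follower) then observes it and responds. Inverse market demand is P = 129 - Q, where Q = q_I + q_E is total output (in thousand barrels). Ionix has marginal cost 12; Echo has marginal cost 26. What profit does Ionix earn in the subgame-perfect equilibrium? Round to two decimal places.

2145.13

The follower Echo best-responds to any q_I: π_E = (129 - Q)q_E - 26q_E.
Setting the follower's marginal profit to zero, 103 - q_I - 2q_E = 0, i.e. q_E = (103 - q_I)/2.
Ionix substitutes q_E(q_I) into its own profit: π_I = q_I(129 - q_I - (103 - q_I)/2) - 12q_I = (155/2 - (1/2)q_I)q_I - 12q_I.
Maximising: ∂π_I/∂q_I = 131/2 - q_I = 0, giving q_I = 131/2.
Then q_E = (103 - 131/2)/2 = 75/4.
Price P = 129 - 337/4 = 179/4.
Ionix's profit: (179/4 - 12)·(131/2) = 2145.1250.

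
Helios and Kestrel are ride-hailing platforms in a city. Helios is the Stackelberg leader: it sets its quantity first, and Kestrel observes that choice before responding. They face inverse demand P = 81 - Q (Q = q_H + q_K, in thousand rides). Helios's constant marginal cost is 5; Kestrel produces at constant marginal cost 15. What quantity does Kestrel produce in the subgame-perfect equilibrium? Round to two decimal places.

11.50

Solve by backward induction. Given q_H, the follower Kestrel maximises π_K = (81 - q_H - q_K)q_K - 15q_K.
∂π_K/∂q_K = 66 - q_H - 2q_K = 0 gives the reaction function q_K = (66 - q_H)/2.
The leader anticipates this reaction. Substituting into P = 81 - Q gives P = 48 - (1/2)q_H, so π_H = (48 - (1/2)q_H)q_H - 5q_H.
Leader FOC: 43 - q_H = 0, so q_H = 43.
Then q_K = (66 - 43)/2 = 23/2.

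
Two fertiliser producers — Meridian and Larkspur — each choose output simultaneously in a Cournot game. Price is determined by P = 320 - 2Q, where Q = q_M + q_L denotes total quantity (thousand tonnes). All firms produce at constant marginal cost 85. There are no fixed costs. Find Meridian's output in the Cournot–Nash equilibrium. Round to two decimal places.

39.17

Each firm earns π_i = (320 - 2Q)q_i - 85q_i.
First-order condition (treating rivals' output as given): 235 - 4q_i - 2q_j = 0.
With identical firms every q_j equals q_i, so q_j = q_i and 235 = 6q_i, giving q_i = 235/6.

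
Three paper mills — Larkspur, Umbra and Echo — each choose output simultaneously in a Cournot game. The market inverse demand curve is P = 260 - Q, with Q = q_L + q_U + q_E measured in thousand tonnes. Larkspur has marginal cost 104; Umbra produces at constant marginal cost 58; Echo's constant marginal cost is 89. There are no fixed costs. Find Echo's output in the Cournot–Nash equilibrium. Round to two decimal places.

38.75

Larkspur's profit: π_L = (260 - Q)q_L - (104q_L). Setting ∂π_L/∂q_L = 0: 156 - 2q_L - (q_U + q_E) = 0.
Umbra's profit: π_U = (260 - Q)q_U - (58q_U). Setting ∂π_U/∂q_U = 0: 202 - 2q_U - (q_L + q_E) = 0.
Echo's profit: π_E = (260 - Q)q_E - (89q_E). Setting ∂π_E/∂q_E = 0: 171 - 2q_E - (q_L + q_U) = 0.
Adding the 3 first-order conditions: 529 − 4Q = 0, so Q = 529/4.
Back-substituting: q_L = (156 − 529/4) = 95/4, q_U = (202 − 529/4) = 279/4, q_E = (171 − 529/4) = 155/4.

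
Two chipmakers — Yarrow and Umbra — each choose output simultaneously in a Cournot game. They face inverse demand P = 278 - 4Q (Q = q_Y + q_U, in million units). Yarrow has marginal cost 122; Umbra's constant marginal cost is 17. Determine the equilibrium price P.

139

Yarrow's profit: π_Y = (278 - 4Q)q_Y - (122q_Y). Setting ∂π_Y/∂q_Y = 0: 156 - 8q_Y - 4(q_U) = 0.
Umbra's profit: π_U = (278 - 4Q)q_U - (17q_U). Setting ∂π_U/∂q_U = 0: 261 - 8q_U - 4(q_Y) = 0.
So q_Y = (156 - 4q_U)/8 and q_U = (261 - 4q_Y)/8.
Solving the pair: q_Y = 17/4, q_U = 61/2.
Total output Q = 139/4, so price P = 278 - 4·(139/4) = 139.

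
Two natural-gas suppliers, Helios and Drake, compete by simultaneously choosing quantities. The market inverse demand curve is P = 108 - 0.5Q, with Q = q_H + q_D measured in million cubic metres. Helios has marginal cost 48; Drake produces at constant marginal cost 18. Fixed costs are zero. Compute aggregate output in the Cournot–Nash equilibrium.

Helios's profit: π_H = (108 - 0.5Q)q_H - (48q_H). Setting ∂π_H/∂q_H = 0: 60 - q_H - (1/2)(q_D) = 0.
Drake's first-order condition: 90 - q_D - (1/2)(q_H) = 0.
So q_H = (60 - (1/2)q_D) and q_D = (90 - (1/2)q_H).
Substituting one into the other gives q_H = 20 and q_D = 80.
Total output Q = 20 + 80 = 100.

100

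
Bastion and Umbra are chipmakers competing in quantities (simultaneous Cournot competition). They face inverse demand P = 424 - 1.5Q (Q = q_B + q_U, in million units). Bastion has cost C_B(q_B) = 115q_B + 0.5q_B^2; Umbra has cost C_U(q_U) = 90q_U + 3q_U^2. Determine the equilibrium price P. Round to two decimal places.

283.89

Bastion's profit: π_B = (424 - 1.5Q)q_B - (115q_B + (1/2)q_B²). Setting ∂π_B/∂q_B = 0: 309 - 4q_B - (3/2)(q_U) = 0.
Umbra's first-order condition: 334 - 9q_U - (3/2)(q_B) = 0.
Best responses: q_B = (309 - (3/2)q_U)/4, q_U = (334 - (3/2)q_B)/9.
Solving the pair: q_B = 608/9, q_U = 698/27.
Total output Q = 93.4074, so price P = 424 - (3/2)·93.4074 = 283.8889.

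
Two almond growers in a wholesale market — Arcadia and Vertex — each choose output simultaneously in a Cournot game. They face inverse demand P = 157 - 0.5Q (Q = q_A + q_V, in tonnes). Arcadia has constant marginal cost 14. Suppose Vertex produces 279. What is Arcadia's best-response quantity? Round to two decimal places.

With the rival's output fixed at 279, Arcadia's profit is π_A = (157 - (1/2)·279 - (1/2)q_A)q_A - (14q_A) = (35/2 - (1/2)q_A)q_A - (14q_A).
∂π_A/∂q_A = 7/2 - q_A = 0, so q_A = 7/2.

3.50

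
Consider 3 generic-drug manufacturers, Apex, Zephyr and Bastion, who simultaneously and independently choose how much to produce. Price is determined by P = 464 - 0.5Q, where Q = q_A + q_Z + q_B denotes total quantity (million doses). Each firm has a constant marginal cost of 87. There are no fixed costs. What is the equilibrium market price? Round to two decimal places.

Each firm earns π_i = (464 - 0.5Q)q_i - 87q_i.
First-order condition (treating rivals' output as given): 377 - q_i - (1/2)·Σ_{j≠i} q_j = 0.
With identical firms every q_j equals q_i, so Σ_{j≠i} q_j = 2q_i and 377 = 2q_i, giving q_i = 377/2.
Total output Q = 1131/2, so price P = 464 - (1/2)·(1131/2) = 725/4.

181.25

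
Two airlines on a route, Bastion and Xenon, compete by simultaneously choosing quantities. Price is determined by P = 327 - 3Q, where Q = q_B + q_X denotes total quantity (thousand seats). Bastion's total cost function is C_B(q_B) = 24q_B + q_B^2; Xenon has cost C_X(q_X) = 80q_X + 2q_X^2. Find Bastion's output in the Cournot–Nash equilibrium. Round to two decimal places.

Bastion's profit: π_B = (327 - 3Q)q_B - (24q_B + q_B²). Setting ∂π_B/∂q_B = 0: 303 - 8q_B - 3(q_X) = 0.
Xenon's first-order condition: 247 - 10q_X - 3(q_B) = 0.
So q_B = (303 - 3q_X)/8 and q_X = (247 - 3q_B)/10.
Solving the pair: q_B = 32.2394, q_X = 1067/71.

32.24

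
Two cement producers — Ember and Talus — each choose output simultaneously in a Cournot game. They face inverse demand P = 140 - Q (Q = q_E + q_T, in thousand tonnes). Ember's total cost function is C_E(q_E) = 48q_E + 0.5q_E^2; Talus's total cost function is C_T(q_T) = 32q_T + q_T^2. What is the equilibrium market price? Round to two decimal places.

Ember's profit: π_E = (140 - Q)q_E - (48q_E + (1/2)q_E²). Setting ∂π_E/∂q_E = 0: 92 - 3q_E - (q_T) = 0.
Talus's first-order condition: 108 - 4q_T - (q_E) = 0.
Best responses: q_E = (92 - q_T)/3, q_T = (108 - q_E)/4.
Substituting one into the other gives q_E = 260/11 and q_T = 232/11.
Total output Q = 492/11, so price P = 140 - 492/11 = 1048/11.

95.27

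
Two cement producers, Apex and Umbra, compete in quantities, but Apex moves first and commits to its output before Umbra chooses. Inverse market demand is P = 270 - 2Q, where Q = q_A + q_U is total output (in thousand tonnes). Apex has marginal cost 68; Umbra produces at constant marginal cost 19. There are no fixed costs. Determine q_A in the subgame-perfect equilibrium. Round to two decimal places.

38.25

Solve by backward induction. Given q_A, the follower Umbra maximises π_U = (270 - 2q_A - 2q_U)q_U - 19q_U.
Follower FOC: 251 - 2q_A - 4q_U = 0, so q_U(q_A) = (251 - 2q_A)/4.
Apex substitutes q_U(q_A) into its own profit: π_A = q_A(270 - 2q_A - (251 - 2q_A)/2) - 68q_A = (289/2 - q_A)q_A - 68q_A.
The leader's first-order condition 153/2 - 2q_A = 0 yields q_A = 153/4.
Then q_U = (251 - 2·(153/4))/4 = 349/8.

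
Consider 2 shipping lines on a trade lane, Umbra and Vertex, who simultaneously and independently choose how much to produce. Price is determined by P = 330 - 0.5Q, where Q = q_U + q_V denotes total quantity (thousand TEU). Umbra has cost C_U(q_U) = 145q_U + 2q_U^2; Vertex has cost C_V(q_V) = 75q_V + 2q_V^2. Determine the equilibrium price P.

Umbra's profit: π_U = (330 - 0.5Q)q_U - (145q_U + 2q_U²). Setting ∂π_U/∂q_U = 0: 185 - 5q_U - (1/2)(q_V) = 0.
Vertex's profit: π_V = (330 - 0.5Q)q_V - (75q_V + 2q_V²). Setting ∂π_V/∂q_V = 0: 255 - 5q_V - (1/2)(q_U) = 0.
Best responses: q_U = (185 - (1/2)q_V)/5, q_V = (255 - (1/2)q_U)/5.
Substituting one into the other gives q_U = 290/9 and q_V = 430/9.
Total output Q = 80, so price P = 330 - (1/2)·80 = 290.

290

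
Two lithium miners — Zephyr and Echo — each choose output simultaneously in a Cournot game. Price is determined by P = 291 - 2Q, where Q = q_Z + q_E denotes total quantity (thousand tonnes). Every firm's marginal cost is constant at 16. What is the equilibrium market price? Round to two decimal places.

Each firm earns π_i = (291 - 2Q)q_i - 16q_i.
First-order condition (treating rivals' output as given): 275 - 4q_i - 2q_j = 0.
By symmetry each firm produces the same amount; substituting q_j = q_i yields q_i = 275/6.
Total output Q = 275/3, so price P = 291 - 2·(275/3) = 323/3.

107.67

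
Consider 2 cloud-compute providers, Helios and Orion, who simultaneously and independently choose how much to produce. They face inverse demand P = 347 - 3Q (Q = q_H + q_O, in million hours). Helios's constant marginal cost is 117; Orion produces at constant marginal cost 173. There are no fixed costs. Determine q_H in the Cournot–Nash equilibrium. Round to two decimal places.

31.78

Helios's profit: π_H = (347 - 3Q)q_H - (117q_H). Setting ∂π_H/∂q_H = 0: 230 - 6q_H - 3(q_O) = 0.
Orion's profit: π_O = (347 - 3Q)q_O - (173q_O). Setting ∂π_O/∂q_O = 0: 174 - 6q_O - 3(q_H) = 0.
Best responses: q_H = (230 - 3q_O)/6, q_O = (174 - 3q_H)/6.
Solving the pair: q_H = 286/9, q_O = 118/9.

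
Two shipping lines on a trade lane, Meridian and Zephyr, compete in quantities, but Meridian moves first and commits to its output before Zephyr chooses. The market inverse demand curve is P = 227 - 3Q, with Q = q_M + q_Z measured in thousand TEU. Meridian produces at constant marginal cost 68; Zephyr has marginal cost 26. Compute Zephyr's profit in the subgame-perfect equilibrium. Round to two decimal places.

The follower Zephyr best-responds to any q_M: π_Z = (227 - 3Q)q_Z - 26q_Z.
∂π_Z/∂q_Z = 201 - 3q_M - 6q_Z = 0 gives the reaction function q_Z = (201 - 3q_M)/6.
The leader anticipates this reaction. Substituting into P = 227 - 3Q gives P = 253/2 - (3/2)q_M, so π_M = (253/2 - (3/2)q_M)q_M - 68q_M.
Maximising: ∂π_M/∂q_M = 117/2 - 3q_M = 0, giving q_M = 39/2.
Then q_Z = (201 - 3·(39/2))/6 = 95/4.
Price P = 227 - 3·(173/4) = 389/4.
Zephyr's profit: (389/4 - 26)·(95/4) = 1692.1875.

1692.19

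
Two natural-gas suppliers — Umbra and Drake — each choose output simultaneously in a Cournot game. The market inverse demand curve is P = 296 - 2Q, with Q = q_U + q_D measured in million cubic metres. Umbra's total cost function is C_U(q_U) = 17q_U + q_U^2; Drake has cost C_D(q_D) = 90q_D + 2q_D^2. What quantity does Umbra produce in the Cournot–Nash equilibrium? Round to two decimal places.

41.36

Umbra's profit: π_U = (296 - 2Q)q_U - (17q_U + q_U²). Setting ∂π_U/∂q_U = 0: 279 - 6q_U - 2(q_D) = 0.
Drake's first-order condition: 206 - 8q_D - 2(q_U) = 0.
So q_U = (279 - 2q_D)/6 and q_D = (206 - 2q_U)/8.
Substituting one into the other gives q_U = 455/11 and q_D = 339/22.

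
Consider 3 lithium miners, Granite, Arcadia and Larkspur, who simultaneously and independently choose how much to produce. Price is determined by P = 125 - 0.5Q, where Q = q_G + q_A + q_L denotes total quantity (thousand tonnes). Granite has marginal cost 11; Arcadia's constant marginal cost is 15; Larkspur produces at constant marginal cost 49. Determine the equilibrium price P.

Granite's profit: π_G = (125 - 0.5Q)q_G - (11q_G). Setting ∂π_G/∂q_G = 0: 114 - q_G - (1/2)(q_A + q_L) = 0.
Arcadia's first-order condition: 110 - q_A - (1/2)(q_G + q_L) = 0.
Larkspur's profit: π_L = (125 - 0.5Q)q_L - (49q_L). Setting ∂π_L/∂q_L = 0: 76 - q_L - (1/2)(q_G + q_A) = 0.
Adding the 3 first-order conditions: 300 − 2Q = 0, so Q = 150.
Back-substituting: q_G = (114 − 75)/(1/2) = 78, q_A = (110 − 75)/(1/2) = 70, q_L = (76 − 75)/(1/2) = 2.
Total output Q = 150, so price P = 125 - (1/2)·150 = 50.

50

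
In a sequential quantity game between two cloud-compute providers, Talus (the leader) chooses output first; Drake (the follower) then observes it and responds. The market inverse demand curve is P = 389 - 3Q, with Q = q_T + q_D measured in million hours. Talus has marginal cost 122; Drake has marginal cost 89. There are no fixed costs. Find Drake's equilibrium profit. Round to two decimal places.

2790.75

Solve by backward induction. Given q_T, the follower Drake maximises π_D = (389 - 3q_T - 3q_D)q_D - 89q_D.
Setting the follower's marginal profit to zero, 300 - 3q_T - 6q_D = 0, i.e. q_D = (300 - 3q_T)/6.
Talus substitutes q_D(q_T) into its own profit: π_T = q_T(389 - 3q_T - (300 - 3q_T)/2) - 122q_T = (239 - (3/2)q_T)q_T - 122q_T.
Maximising: ∂π_T/∂q_T = 117 - 3q_T = 0, giving q_T = 39.
Then q_D = (300 - 3·39)/6 = 61/2.
Price P = 389 - 3·(139/2) = 361/2.
Drake's profit: (361/2 - 89)·(61/2) = 2790.7500.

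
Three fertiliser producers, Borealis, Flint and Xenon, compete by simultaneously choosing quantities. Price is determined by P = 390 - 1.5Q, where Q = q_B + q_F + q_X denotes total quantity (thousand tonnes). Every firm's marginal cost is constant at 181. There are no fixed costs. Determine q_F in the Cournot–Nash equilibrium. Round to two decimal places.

A representative firm's profit is π_i = q_i(390 - 1.5Q) - 181q_i.
First-order condition (treating rivals' output as given): 209 - 3q_i - (3/2)·Σ_{j≠i} q_j = 0.
With identical firms every q_j equals q_i, so Σ_{j≠i} q_j = 2q_i and 209 = 6q_i, giving q_i = 209/6.

34.83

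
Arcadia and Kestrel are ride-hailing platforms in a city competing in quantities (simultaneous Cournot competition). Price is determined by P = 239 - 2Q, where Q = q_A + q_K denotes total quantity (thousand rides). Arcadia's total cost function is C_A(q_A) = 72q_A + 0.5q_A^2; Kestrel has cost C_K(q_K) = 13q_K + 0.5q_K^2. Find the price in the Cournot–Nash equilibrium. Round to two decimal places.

126.71

Arcadia's profit: π_A = (239 - 2Q)q_A - (72q_A + (1/2)q_A²). Setting ∂π_A/∂q_A = 0: 167 - 5q_A - 2(q_K) = 0.
Kestrel's first-order condition: 226 - 5q_K - 2(q_A) = 0.
So q_A = (167 - 2q_K)/5 and q_K = (226 - 2q_A)/5.
Substituting one into the other gives q_A = 383/21 and q_K = 796/21.
Total output Q = 393/7, so price P = 239 - 2·(393/7) = 887/7.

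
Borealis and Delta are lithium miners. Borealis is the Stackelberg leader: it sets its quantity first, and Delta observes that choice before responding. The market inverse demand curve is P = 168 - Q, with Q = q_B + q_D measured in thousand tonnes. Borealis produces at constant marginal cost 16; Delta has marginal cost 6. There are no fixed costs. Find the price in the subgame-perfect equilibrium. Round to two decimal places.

51.50

Solve by backward induction. Given q_B, the follower Delta maximises π_D = (168 - q_B - q_D)q_D - 6q_D.
Setting the follower's marginal profit to zero, 162 - q_B - 2q_D = 0, i.e. q_D = (162 - q_B)/2.
Borealis substitutes q_D(q_B) into its own profit: π_B = q_B(168 - q_B - (162 - q_B)/2) - 16q_B = (87 - (1/2)q_B)q_B - 16q_B.
The leader's first-order condition 71 - q_B = 0 yields q_B = 71.
Then q_D = (162 - 71)/2 = 91/2.
Total output Q = 233/2, so price P = 168 - 233/2 = 103/2.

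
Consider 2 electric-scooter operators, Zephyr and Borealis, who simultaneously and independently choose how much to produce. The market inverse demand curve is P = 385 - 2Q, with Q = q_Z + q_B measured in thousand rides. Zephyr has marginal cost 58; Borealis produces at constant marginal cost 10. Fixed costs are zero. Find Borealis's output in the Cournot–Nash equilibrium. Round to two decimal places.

Zephyr's profit: π_Z = (385 - 2Q)q_Z - (58q_Z). Setting ∂π_Z/∂q_Z = 0: 327 - 4q_Z - 2(q_B) = 0.
Borealis's first-order condition: 375 - 4q_B - 2(q_Z) = 0.
Rearranging gives the reaction functions q_Z = (327 - 2q_B)/4 and q_B = (375 - 2q_Z)/4.
Solving the pair: q_Z = 93/2, q_B = 141/2.

70.50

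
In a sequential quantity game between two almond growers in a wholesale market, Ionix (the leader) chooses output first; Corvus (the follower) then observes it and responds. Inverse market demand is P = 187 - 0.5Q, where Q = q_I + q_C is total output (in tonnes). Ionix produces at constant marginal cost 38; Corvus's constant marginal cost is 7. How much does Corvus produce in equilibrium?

Solve by backward induction. Given q_I, the follower Corvus maximises π_C = (187 - (1/2)q_I - (1/2)q_C)q_C - 7q_C.
Follower FOC: 180 - (1/2)q_I - q_C = 0, so q_C(q_I) = (180 - (1/2)q_I).
Ionix substitutes q_C(q_I) into its own profit: π_I = q_I(187 - (1/2)q_I - (180 - (1/2)q_I)/2) - 38q_I = (97 - (1/4)q_I)q_I - 38q_I.
The leader's first-order condition 59 - (1/2)q_I = 0 yields q_I = 118.
Then q_C = (180 - (1/2)·118) = 121.

121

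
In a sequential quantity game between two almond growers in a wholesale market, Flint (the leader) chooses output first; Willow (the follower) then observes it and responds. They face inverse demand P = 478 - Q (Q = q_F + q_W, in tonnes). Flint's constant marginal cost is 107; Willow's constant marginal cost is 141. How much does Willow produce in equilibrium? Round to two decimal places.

The follower Willow best-responds to any q_F: π_W = (478 - Q)q_W - 141q_W.
Setting the follower's marginal profit to zero, 337 - q_F - 2q_W = 0, i.e. q_W = (337 - q_F)/2.
Flint substitutes q_W(q_F) into its own profit: π_F = q_F(478 - q_F - (337 - q_F)/2) - 107q_F = (619/2 - (1/2)q_F)q_F - 107q_F.
Maximising: ∂π_F/∂q_F = 405/2 - q_F = 0, giving q_F = 405/2.
Then q_W = (337 - 405/2)/2 = 269/4.

67.25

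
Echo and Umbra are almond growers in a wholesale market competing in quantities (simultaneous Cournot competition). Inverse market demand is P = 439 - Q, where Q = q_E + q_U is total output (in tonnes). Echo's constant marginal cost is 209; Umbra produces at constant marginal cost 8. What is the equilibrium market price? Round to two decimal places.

Echo's profit: π_E = (439 - Q)q_E - (209q_E). Setting ∂π_E/∂q_E = 0: 230 - 2q_E - (q_U) = 0.
Umbra's first-order condition: 431 - 2q_U - (q_E) = 0.
Best responses: q_E = (230 - q_U)/2, q_U = (431 - q_E)/2.
Substituting one into the other gives q_E = 29/3 and q_U = 632/3.
Total output Q = 661/3, so price P = 439 - 661/3 = 656/3.

218.67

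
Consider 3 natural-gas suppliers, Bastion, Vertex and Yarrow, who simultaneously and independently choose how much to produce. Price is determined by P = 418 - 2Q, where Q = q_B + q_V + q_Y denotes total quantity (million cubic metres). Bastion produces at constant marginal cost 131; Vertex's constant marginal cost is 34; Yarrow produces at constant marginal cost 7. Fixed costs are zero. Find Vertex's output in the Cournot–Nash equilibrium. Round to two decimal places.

Bastion's profit: π_B = (418 - 2Q)q_B - (131q_B). Setting ∂π_B/∂q_B = 0: 287 - 4q_B - 2(q_V + q_Y) = 0.
Vertex's profit: π_V = (418 - 2Q)q_V - (34q_V). Setting ∂π_V/∂q_V = 0: 384 - 4q_V - 2(q_B + q_Y) = 0.
Yarrow's profit: π_Y = (418 - 2Q)q_Y - (7q_Y). Setting ∂π_Y/∂q_Y = 0: 411 - 4q_Y - 2(q_B + q_V) = 0.
Adding the 3 conditions: 1082 − 4Q − 4Q = 0, i.e. Q = 541/4.
Back-substituting: q_B = (287 − 541/2)/2 = 33/4, q_V = (384 − 541/2)/2 = 227/4, q_Y = (411 − 541/2)/2 = 281/4.

56.75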